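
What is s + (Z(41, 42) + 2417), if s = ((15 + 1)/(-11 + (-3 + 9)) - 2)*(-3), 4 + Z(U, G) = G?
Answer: 12353/5 ≈ 2470.6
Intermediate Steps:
Z(U, G) = -4 + G
s = 78/5 (s = (16/(-11 + 6) - 2)*(-3) = (16/(-5) - 2)*(-3) = (16*(-⅕) - 2)*(-3) = (-16/5 - 2)*(-3) = -26/5*(-3) = 78/5 ≈ 15.600)
s + (Z(41, 42) + 2417) = 78/5 + ((-4 + 42) + 2417) = 78/5 + (38 + 2417) = 78/5 + 2455 = 12353/5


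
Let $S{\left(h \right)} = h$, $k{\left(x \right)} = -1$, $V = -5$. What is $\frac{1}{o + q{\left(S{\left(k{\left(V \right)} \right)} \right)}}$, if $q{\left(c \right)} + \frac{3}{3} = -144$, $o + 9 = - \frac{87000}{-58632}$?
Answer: $- \frac{2443}{372597} \approx -0.0065567$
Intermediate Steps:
$o = - \frac{18362}{2443}$ ($o = -9 - \frac{87000}{-58632} = -9 - - \frac{3625}{2443} = -9 + \frac{3625}{2443} = - \frac{18362}{2443} \approx -7.5162$)
$q{\left(c \right)} = -145$ ($q{\left(c \right)} = -1 - 144 = -145$)
$\frac{1}{o + q{\left(S{\left(k{\left(V \right)} \right)} \right)}} = \frac{1}{- \frac{18362}{2443} - 145} = \frac{1}{- \frac{372597}{2443}} = - \frac{2443}{372597}$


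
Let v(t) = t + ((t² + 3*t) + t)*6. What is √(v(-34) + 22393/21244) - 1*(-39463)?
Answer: 39463 + 3*√76309260583/10622 ≈ 39541.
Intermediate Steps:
v(t) = 6*t² + 25*t (v(t) = t + (t² + 4*t)*6 = t + (6*t² + 24*t) = 6*t² + 25*t)
√(v(-34) + 22393/21244) - 1*(-39463) = √(-34*(25 + 6*(-34)) + 22393/21244) - 1*(-39463) = √(-34*(25 - 204) + 22393*(1/21244)) + 39463 = √(-34*(-179) + 22393/21244) + 39463 = √(6086 + 22393/21244) + 39463 = √(129313377/21244) + 39463 = 3*√76309260583/10622 + 39463 = 39463 + 3*√76309260583/10622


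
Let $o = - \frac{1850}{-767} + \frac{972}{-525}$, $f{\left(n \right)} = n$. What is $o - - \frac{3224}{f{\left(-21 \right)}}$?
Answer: $- \frac{61594474}{402675} \approx -152.96$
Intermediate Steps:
$o = \frac{75242}{134225}$ ($o = \left(-1850\right) \left(- \frac{1}{767}\right) + 972 \left(- \frac{1}{525}\right) = \frac{1850}{767} - \frac{324}{175} = \frac{75242}{134225} \approx 0.56057$)
$o - - \frac{3224}{f{\left(-21 \right)}} = \frac{75242}{134225} - - \frac{3224}{-21} = \frac{75242}{134225} - \left(-3224\right) \left(- \frac{1}{21}\right) = \frac{75242}{134225} - \frac{3224}{21} = - \frac{61594474}{402675}$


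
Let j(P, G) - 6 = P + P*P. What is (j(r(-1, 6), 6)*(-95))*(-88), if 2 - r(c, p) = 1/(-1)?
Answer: 150480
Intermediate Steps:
r(c, p) = 3 (r(c, p) = 2 - 1/(-1) = 2 - 1*(-1) = 2 + 1 = 3)
j(P, G) = 6 + P + P² (j(P, G) = 6 + (P + P*P) = 6 + (P + P²) = 6 + P + P²)
(j(r(-1, 6), 6)*(-95))*(-88) = ((6 + 3 + 3²)*(-95))*(-88) = ((6 + 3 + 9)*(-95))*(-88) = (18*(-95))*(-88) = -1710*(-88) = 150480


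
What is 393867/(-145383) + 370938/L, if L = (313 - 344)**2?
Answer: 17849857689/46571021 ≈ 383.28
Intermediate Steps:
L = 961 (L = (-31)**2 = 961)
393867/(-145383) + 370938/L = 393867/(-145383) + 370938/961 = 393867*(-1/145383) + 370938*(1/961) = -131289/48461 + 370938/961 = 17849857689/46571021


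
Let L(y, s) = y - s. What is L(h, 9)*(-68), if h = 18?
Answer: -612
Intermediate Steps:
L(h, 9)*(-68) = (18 - 1*9)*(-68) = (18 - 9)*(-68) = 9*(-68) = -612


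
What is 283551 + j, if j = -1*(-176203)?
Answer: 459754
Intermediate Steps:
j = 176203
283551 + j = 283551 + 176203 = 459754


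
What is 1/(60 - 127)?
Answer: -1/67 ≈ -0.014925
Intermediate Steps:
1/(60 - 127) = 1/(-67) = -1/67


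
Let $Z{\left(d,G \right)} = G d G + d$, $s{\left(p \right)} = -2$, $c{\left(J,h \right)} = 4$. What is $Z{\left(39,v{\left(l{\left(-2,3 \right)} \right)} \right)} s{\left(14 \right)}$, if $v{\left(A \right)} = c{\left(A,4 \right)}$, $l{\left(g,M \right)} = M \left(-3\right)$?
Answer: $-1326$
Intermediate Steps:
$l{\left(g,M \right)} = - 3 M$
$v{\left(A \right)} = 4$
$Z{\left(d,G \right)} = d + d G^{2}$ ($Z{\left(d,G \right)} = d G^{2} + d = d + d G^{2}$)
$Z{\left(39,v{\left(l{\left(-2,3 \right)} \right)} \right)} s{\left(14 \right)} = 39 \left(1 + 4^{2}\right) \left(-2\right) = 39 \left(1 + 16\right) \left(-2\right) = 39 \cdot 17 \left(-2\right) = 663 \left(-2\right) = -1326$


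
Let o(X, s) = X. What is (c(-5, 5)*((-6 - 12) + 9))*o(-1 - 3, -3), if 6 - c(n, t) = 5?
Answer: 36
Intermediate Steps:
c(n, t) = 1 (c(n, t) = 6 - 1*5 = 6 - 5 = 1)
(c(-5, 5)*((-6 - 12) + 9))*o(-1 - 3, -3) = (1*((-6 - 12) + 9))*(-1 - 3) = (1*(-18 + 9))*(-4) = (1*(-9))*(-4) = -9*(-4) = 36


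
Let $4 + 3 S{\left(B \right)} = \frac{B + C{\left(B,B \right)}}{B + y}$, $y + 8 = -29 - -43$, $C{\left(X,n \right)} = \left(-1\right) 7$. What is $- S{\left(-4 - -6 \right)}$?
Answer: $\frac{37}{24} \approx 1.5417$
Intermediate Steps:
$C{\left(X,n \right)} = -7$
$y = 6$ ($y = -8 - -14 = -8 + \left(-29 + 43\right) = -8 + 14 = 6$)
$S{\left(B \right)} = - \frac{4}{3} + \frac{-7 + B}{3 \left(6 + B\right)}$ ($S{\left(B \right)} = - \frac{4}{3} + \frac{\left(B - 7\right) \frac{1}{B + 6}}{3} = - \frac{4}{3} + \frac{\left(-7 + B\right) \frac{1}{6 + B}}{3} = - \frac{4}{3} + \frac{\frac{1}{6 + B} \left(-7 + B\right)}{3} = - \frac{4}{3} + \frac{-7 + B}{3 \left(6 + B\right)}$)
$- S{\left(-4 - -6 \right)} = - \frac{- \frac{31}{3} - \left(-4 - -6\right)}{6 - -2} = - \frac{- \frac{31}{3} - \left(-4 + 6\right)}{6 + \left(-4 + 6\right)} = - \frac{- \frac{31}{3} - 2}{6 + 2} = - \frac{- \frac{31}{3} - 2}{8} = - \frac{-37}{8 \cdot 3} = \left(-1\right) \left(- \frac{37}{24}\right) = \frac{37}{24}$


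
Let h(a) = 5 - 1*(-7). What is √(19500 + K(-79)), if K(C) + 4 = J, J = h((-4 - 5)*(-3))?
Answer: 2*√4877 ≈ 139.67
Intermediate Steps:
h(a) = 12 (h(a) = 5 + 7 = 12)
J = 12
K(C) = 8 (K(C) = -4 + 12 = 8)
√(19500 + K(-79)) = √(19500 + 8) = √19508 = 2*√4877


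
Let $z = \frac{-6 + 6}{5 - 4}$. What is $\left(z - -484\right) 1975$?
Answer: $955900$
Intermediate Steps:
$z = 0$ ($z = \frac{0}{5 + \left(-4 + 0\right)} = \frac{0}{5 - 4} = \frac{0}{1} = 0 \cdot 1 = 0$)
$\left(z - -484\right) 1975 = \left(0 - -484\right) 1975 = \left(0 + 484\right) 1975 = 484 \cdot 1975 = 955900$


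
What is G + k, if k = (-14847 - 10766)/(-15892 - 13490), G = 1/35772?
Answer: 50903201/58391828 ≈ 0.87175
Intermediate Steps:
G = 1/35772 ≈ 2.7955e-5
k = 25613/29382 (k = -25613/(-29382) = -25613*(-1/29382) = 25613/29382 ≈ 0.87172)
G + k = 1/35772 + 25613/29382 = 50903201/58391828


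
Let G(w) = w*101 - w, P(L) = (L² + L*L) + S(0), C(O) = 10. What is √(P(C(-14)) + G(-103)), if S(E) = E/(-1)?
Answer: 10*I*√101 ≈ 100.5*I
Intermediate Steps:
S(E) = -E (S(E) = E*(-1) = -E)
P(L) = 2*L² (P(L) = (L² + L*L) - 1*0 = (L² + L²) + 0 = 2*L² + 0 = 2*L²)
G(w) = 100*w (G(w) = 101*w - w = 100*w)
√(P(C(-14)) + G(-103)) = √(2*10² + 100*(-103)) = √(2*100 - 10300) = √(200 - 10300) = √(-10100) = 10*I*√101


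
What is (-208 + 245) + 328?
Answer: 365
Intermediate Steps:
(-208 + 245) + 328 = 37 + 328 = 365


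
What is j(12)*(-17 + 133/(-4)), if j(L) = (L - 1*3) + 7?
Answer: -804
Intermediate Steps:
j(L) = 4 + L (j(L) = (L - 3) + 7 = (-3 + L) + 7 = 4 + L)
j(12)*(-17 + 133/(-4)) = (4 + 12)*(-17 + 133/(-4)) = 16*(-17 + 133*(-¼)) = 16*(-17 - 133/4) = 16*(-201/4) = -804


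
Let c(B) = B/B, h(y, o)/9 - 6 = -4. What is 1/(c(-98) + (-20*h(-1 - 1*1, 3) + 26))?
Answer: -1/333 ≈ -0.0030030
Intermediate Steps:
h(y, o) = 18 (h(y, o) = 54 + 9*(-4) = 54 - 36 = 18)
c(B) = 1
1/(c(-98) + (-20*h(-1 - 1*1, 3) + 26)) = 1/(1 + (-20*18 + 26)) = 1/(1 + (-360 + 26)) = 1/(1 - 334) = 1/(-333) = -1/333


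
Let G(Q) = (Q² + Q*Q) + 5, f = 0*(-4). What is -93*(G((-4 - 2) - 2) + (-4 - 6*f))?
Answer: -11997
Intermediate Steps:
f = 0
G(Q) = 5 + 2*Q² (G(Q) = (Q² + Q²) + 5 = 2*Q² + 5 = 5 + 2*Q²)
-93*(G((-4 - 2) - 2) + (-4 - 6*f)) = -93*((5 + 2*((-4 - 2) - 2)²) + (-4 - 6*0)) = -93*((5 + 2*(-6 - 2)²) + (-4 + 0)) = -93*((5 + 2*(-8)²) - 4) = -93*((5 + 2*64) - 4) = -93*((5 + 128) - 4) = -93*(133 - 4) = -93*129 = -11997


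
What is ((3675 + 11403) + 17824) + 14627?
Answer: 47529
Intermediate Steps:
((3675 + 11403) + 17824) + 14627 = (15078 + 17824) + 14627 = 32902 + 14627 = 47529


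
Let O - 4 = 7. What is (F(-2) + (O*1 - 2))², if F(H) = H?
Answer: 49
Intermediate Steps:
O = 11 (O = 4 + 7 = 11)
(F(-2) + (O*1 - 2))² = (-2 + (11*1 - 2))² = (-2 + (11 - 2))² = (-2 + 9)² = 7² = 49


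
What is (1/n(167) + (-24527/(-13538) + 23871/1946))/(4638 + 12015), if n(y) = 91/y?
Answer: 1324138/1385663617 ≈ 0.00095560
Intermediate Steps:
(1/n(167) + (-24527/(-13538) + 23871/1946))/(4638 + 12015) = (1/(91/167) + (-24527/(-13538) + 23871/1946))/(4638 + 12015) = (1/(91*(1/167)) + (-24527*(-1/13538) + 23871*(1/1946)))/16653 = (1/(91/167) + (24527/13538 + 23871/1946))*(1/16653) = (167/91 + 13246255/940891)*(1/16653) = (27806898/1747369)*(1/16653) = 1324138/1385663617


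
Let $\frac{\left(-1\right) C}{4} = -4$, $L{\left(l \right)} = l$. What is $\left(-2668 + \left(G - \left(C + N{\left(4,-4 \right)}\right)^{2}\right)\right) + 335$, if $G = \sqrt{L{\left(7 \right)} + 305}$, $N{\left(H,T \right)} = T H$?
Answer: $-2333 + 2 \sqrt{78} \approx -2315.3$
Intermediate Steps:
$N{\left(H,T \right)} = H T$
$C = 16$ ($C = \left(-4\right) \left(-4\right) = 16$)
$G = 2 \sqrt{78}$ ($G = \sqrt{7 + 305} = \sqrt{312} = 2 \sqrt{78} \approx 17.664$)
$\left(-2668 + \left(G - \left(C + N{\left(4,-4 \right)}\right)^{2}\right)\right) + 335 = \left(-2668 + \left(2 \sqrt{78} - \left(16 + 4 \left(-4\right)\right)^{2}\right)\right) + 335 = \left(-2668 + \left(2 \sqrt{78} - \left(16 - 16\right)^{2}\right)\right) + 335 = \left(-2668 + \left(2 \sqrt{78} - 0^{2}\right)\right) + 335 = \left(-2668 + \left(2 \sqrt{78} - 0\right)\right) + 335 = \left(-2668 + \left(2 \sqrt{78} + 0\right)\right) + 335 = \left(-2668 + 2 \sqrt{78}\right) + 335 = -2333 + 2 \sqrt{78}$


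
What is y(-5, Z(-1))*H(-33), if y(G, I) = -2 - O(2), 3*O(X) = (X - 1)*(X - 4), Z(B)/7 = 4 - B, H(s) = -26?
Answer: 104/3 ≈ 34.667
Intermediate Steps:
Z(B) = 28 - 7*B (Z(B) = 7*(4 - B) = 28 - 7*B)
O(X) = (-1 + X)*(-4 + X)/3 (O(X) = ((X - 1)*(X - 4))/3 = ((-1 + X)*(-4 + X))/3 = (-1 + X)*(-4 + X)/3)
y(G, I) = -4/3 (y(G, I) = -2 - (4/3 - 5/3*2 + (⅓)*2²) = -2 - (4/3 - 10/3 + (⅓)*4) = -2 - (4/3 - 10/3 + 4/3) = -2 - 1*(-⅔) = -2 + ⅔ = -4/3)
y(-5, Z(-1))*H(-33) = -4/3*(-26) = 104/3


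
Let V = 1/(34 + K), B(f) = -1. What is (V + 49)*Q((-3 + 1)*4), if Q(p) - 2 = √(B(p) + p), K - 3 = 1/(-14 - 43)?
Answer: 103349/1054 + 310047*I/2108 ≈ 98.054 + 147.08*I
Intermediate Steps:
K = 170/57 (K = 3 + 1/(-14 - 43) = 3 + 1/(-57) = 3 - 1/57 = 170/57 ≈ 2.9825)
V = 57/2108 (V = 1/(34 + 170/57) = 1/(2108/57) = 57/2108 ≈ 0.027040)
Q(p) = 2 + √(-1 + p)
(V + 49)*Q((-3 + 1)*4) = (57/2108 + 49)*(2 + √(-1 + (-3 + 1)*4)) = 103349*(2 + √(-1 - 2*4))/2108 = 103349*(2 + √(-1 - 8))/2108 = 103349*(2 + √(-9))/2108 = 103349*(2 + 3*I)/2108 = 103349/1054 + 310047*I/2108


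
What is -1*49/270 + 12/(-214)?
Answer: -6863/28890 ≈ -0.23756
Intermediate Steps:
-1*49/270 + 12/(-214) = -49*1/270 + 12*(-1/214) = -49/270 - 6/107 = -6863/28890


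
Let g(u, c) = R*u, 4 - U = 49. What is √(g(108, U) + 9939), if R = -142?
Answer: I*√5397 ≈ 73.464*I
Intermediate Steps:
U = -45 (U = 4 - 1*49 = 4 - 49 = -45)
g(u, c) = -142*u
√(g(108, U) + 9939) = √(-142*108 + 9939) = √(-15336 + 9939) = √(-5397) = I*√5397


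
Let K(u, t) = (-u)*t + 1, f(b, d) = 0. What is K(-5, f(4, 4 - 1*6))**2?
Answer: 1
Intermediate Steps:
K(u, t) = 1 - t*u (K(u, t) = -t*u + 1 = 1 - t*u)
K(-5, f(4, 4 - 1*6))**2 = (1 - 1*0*(-5))**2 = (1 + 0)**2 = 1**2 = 1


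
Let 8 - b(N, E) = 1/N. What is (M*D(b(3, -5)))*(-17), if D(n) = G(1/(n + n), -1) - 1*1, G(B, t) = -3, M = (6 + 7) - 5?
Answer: 544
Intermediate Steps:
M = 8 (M = 13 - 5 = 8)
b(N, E) = 8 - 1/N
D(n) = -4 (D(n) = -3 - 1*1 = -3 - 1 = -4)
(M*D(b(3, -5)))*(-17) = (8*(-4))*(-17) = -32*(-17) = 544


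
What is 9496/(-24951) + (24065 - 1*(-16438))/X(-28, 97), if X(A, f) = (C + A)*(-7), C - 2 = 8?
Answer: 112154873/349314 ≈ 321.07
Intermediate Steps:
C = 10 (C = 2 + 8 = 10)
X(A, f) = -70 - 7*A (X(A, f) = (10 + A)*(-7) = -70 - 7*A)
9496/(-24951) + (24065 - 1*(-16438))/X(-28, 97) = 9496/(-24951) + (24065 - 1*(-16438))/(-70 - 7*(-28)) = 9496*(-1/24951) + (24065 + 16438)/(-70 + 196) = -9496/24951 + 40503/126 = -9496/24951 + 40503*(1/126) = -9496/24951 + 13501/42 = 112154873/349314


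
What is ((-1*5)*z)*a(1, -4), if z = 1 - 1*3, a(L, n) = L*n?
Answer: -40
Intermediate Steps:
z = -2 (z = 1 - 3 = -2)
((-1*5)*z)*a(1, -4) = (-1*5*(-2))*(1*(-4)) = -5*(-2)*(-4) = 10*(-4) = -40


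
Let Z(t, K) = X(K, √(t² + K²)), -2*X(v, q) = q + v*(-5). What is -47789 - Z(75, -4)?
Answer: -47779 + √5641/2 ≈ -47741.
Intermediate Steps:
X(v, q) = -q/2 + 5*v/2 (X(v, q) = -(q + v*(-5))/2 = -(q - 5*v)/2 = -q/2 + 5*v/2)
Z(t, K) = -√(K² + t²)/2 + 5*K/2 (Z(t, K) = -√(t² + K²)/2 + 5*K/2 = -√(K² + t²)/2 + 5*K/2)
-47789 - Z(75, -4) = -47789 - (-√((-4)² + 75²)/2 + (5/2)*(-4)) = -47789 - (-√(16 + 5625)/2 - 10) = -47789 - (-√5641/2 - 10) = -47789 - (-10 - √5641/2) = -47789 + (10 + √5641/2) = -47779 + √5641/2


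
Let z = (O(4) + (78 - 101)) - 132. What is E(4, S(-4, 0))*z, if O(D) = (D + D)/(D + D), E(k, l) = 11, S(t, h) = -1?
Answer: -1694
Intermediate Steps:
O(D) = 1 (O(D) = (2*D)/((2*D)) = (2*D)*(1/(2*D)) = 1)
z = -154 (z = (1 + (78 - 101)) - 132 = (1 - 23) - 132 = -22 - 132 = -154)
E(4, S(-4, 0))*z = 11*(-154) = -1694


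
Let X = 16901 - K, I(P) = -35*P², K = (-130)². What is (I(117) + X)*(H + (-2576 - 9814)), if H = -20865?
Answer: 15932936070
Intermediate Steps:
K = 16900
X = 1 (X = 16901 - 1*16900 = 16901 - 16900 = 1)
(I(117) + X)*(H + (-2576 - 9814)) = (-35*117² + 1)*(-20865 + (-2576 - 9814)) = (-35*13689 + 1)*(-20865 - 12390) = (-479115 + 1)*(-33255) = -479114*(-33255) = 15932936070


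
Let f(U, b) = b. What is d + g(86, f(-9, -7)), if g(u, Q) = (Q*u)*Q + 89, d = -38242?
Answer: -33939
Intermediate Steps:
g(u, Q) = 89 + u*Q² (g(u, Q) = u*Q² + 89 = 89 + u*Q²)
d + g(86, f(-9, -7)) = -38242 + (89 + 86*(-7)²) = -38242 + (89 + 86*49) = -38242 + (89 + 4214) = -38242 + 4303 = -33939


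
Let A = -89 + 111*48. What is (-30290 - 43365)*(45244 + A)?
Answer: -3718325365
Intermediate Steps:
A = 5239 (A = -89 + 5328 = 5239)
(-30290 - 43365)*(45244 + A) = (-30290 - 43365)*(45244 + 5239) = -73655*50483 = -3718325365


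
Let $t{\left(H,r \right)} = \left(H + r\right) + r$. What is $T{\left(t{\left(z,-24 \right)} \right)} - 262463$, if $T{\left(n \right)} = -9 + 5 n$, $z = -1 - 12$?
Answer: $-262777$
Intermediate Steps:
$z = -13$ ($z = -1 - 12 = -13$)
$t{\left(H,r \right)} = H + 2 r$
$T{\left(t{\left(z,-24 \right)} \right)} - 262463 = \left(-9 + 5 \left(-13 + 2 \left(-24\right)\right)\right) - 262463 = \left(-9 + 5 \left(-13 - 48\right)\right) - 262463 = \left(-9 + 5 \left(-61\right)\right) - 262463 = \left(-9 - 305\right) - 262463 = -314 - 262463 = -262777$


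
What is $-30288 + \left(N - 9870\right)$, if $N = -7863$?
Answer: $-48021$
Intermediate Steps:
$-30288 + \left(N - 9870\right) = -30288 - 17733 = -48021$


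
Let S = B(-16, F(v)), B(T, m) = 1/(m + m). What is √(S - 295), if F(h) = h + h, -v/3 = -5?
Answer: I*√265485/30 ≈ 17.175*I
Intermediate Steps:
v = 15 (v = -3*(-5) = 15)
F(h) = 2*h
B(T, m) = 1/(2*m)
S = 1/60 (S = 1/(2*((2*15))) = (½)/30 = (½)*(1/30) = 1/60 ≈ 0.016667)
√(S - 295) = √(1/60 - 295) = √(-17699/60) = I*√265485/30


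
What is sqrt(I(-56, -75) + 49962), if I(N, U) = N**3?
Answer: I*sqrt(125654) ≈ 354.48*I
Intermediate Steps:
sqrt(I(-56, -75) + 49962) = sqrt((-56)**3 + 49962) = sqrt(-175616 + 49962) = sqrt(-125654) = I*sqrt(125654)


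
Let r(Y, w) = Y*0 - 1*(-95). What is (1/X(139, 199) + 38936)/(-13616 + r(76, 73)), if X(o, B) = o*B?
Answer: -359002899/124668127 ≈ -2.8797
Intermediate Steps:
X(o, B) = B*o
r(Y, w) = 95 (r(Y, w) = 0 + 95 = 95)
(1/X(139, 199) + 38936)/(-13616 + r(76, 73)) = (1/(199*139) + 38936)/(-13616 + 95) = (1/27661 + 38936)/(-13521) = (1/27661 + 38936)*(-1/13521) = (1077008697/27661)*(-1/13521) = -359002899/124668127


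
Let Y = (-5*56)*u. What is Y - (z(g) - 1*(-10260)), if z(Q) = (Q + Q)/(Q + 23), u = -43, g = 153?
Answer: 156487/88 ≈ 1778.3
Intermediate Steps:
z(Q) = 2*Q/(23 + Q) (z(Q) = (2*Q)/(23 + Q) = 2*Q/(23 + Q))
Y = 12040 (Y = -5*56*(-43) = -280*(-43) = 12040)
Y - (z(g) - 1*(-10260)) = 12040 - (2*153/(23 + 153) - 1*(-10260)) = 12040 - (2*153/176 + 10260) = 12040 - (2*153*(1/176) + 10260) = 12040 - (153/88 + 10260) = 12040 - 1*903033/88 = 12040 - 903033/88 = 156487/88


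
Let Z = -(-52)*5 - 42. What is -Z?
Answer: -218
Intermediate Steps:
Z = 218 (Z = -13*(-20) - 42 = 260 - 42 = 218)
-Z = -1*218 = -218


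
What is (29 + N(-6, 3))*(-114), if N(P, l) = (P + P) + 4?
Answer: -2394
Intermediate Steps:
N(P, l) = 4 + 2*P (N(P, l) = 2*P + 4 = 4 + 2*P)
(29 + N(-6, 3))*(-114) = (29 + (4 + 2*(-6)))*(-114) = (29 + (4 - 12))*(-114) = (29 - 8)*(-114) = 21*(-114) = -2394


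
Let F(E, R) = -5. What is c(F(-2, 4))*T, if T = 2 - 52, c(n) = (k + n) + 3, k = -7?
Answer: 450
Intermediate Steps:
c(n) = -4 + n (c(n) = (-7 + n) + 3 = -4 + n)
T = -50
c(F(-2, 4))*T = (-4 - 5)*(-50) = -9*(-50) = 450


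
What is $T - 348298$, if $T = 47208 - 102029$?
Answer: $-403119$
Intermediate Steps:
$T = -54821$
$T - 348298 = -54821 - 348298 = -403119$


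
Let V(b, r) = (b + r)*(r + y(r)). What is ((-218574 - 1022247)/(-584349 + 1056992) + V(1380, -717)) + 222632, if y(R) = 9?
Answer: -116636299217/472643 ≈ -2.4677e+5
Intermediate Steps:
V(b, r) = (9 + r)*(b + r) (V(b, r) = (b + r)*(r + 9) = (b + r)*(9 + r) = (9 + r)*(b + r))
((-218574 - 1022247)/(-584349 + 1056992) + V(1380, -717)) + 222632 = ((-218574 - 1022247)/(-584349 + 1056992) + ((-717)² + 9*1380 + 9*(-717) + 1380*(-717))) + 222632 = (-1240821/472643 + (514089 + 12420 - 6453 - 989460)) + 222632 = (-1240821*1/472643 - 469404) + 222632 = (-1240821/472643 - 469404) + 222632 = -221861755593/472643 + 222632 = -116636299217/472643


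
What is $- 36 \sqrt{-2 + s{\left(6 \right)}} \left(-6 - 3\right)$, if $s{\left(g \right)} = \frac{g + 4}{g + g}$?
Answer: $54 i \sqrt{42} \approx 349.96 i$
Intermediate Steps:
$s{\left(g \right)} = \frac{4 + g}{2 g}$
$- 36 \sqrt{-2 + s{\left(6 \right)}} \left(-6 - 3\right) = - 36 \sqrt{-2 + \frac{4 + 6}{2 \cdot 6}} \left(-6 - 3\right) = - 36 \sqrt{-2 + \frac{1}{2} \cdot \frac{1}{6} \cdot 10} \left(-6 - 3\right) = - 36 \sqrt{-2 + \frac{5}{6}} \left(-6 - 3\right) = - 36 \sqrt{- \frac{7}{6}} \left(-9\right) = - 36 \frac{i \sqrt{42}}{6} \left(-9\right) = - 6 i \sqrt{42} \left(-9\right) = 54 i \sqrt{42}$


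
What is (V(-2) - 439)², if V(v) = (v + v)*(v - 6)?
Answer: 165649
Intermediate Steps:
V(v) = 2*v*(-6 + v) (V(v) = (2*v)*(-6 + v) = 2*v*(-6 + v))
(V(-2) - 439)² = (2*(-2)*(-6 - 2) - 439)² = (2*(-2)*(-8) - 439)² = (32 - 439)² = (-407)² = 165649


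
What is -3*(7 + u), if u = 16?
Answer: -69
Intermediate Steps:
-3*(7 + u) = -3*(7 + 16) = -3*23 = -69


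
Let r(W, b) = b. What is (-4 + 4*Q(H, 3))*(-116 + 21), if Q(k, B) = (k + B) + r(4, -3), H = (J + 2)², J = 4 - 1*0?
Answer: -13300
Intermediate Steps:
J = 4 (J = 4 + 0 = 4)
H = 36 (H = (4 + 2)² = 6² = 36)
Q(k, B) = -3 + B + k (Q(k, B) = (k + B) - 3 = (B + k) - 3 = -3 + B + k)
(-4 + 4*Q(H, 3))*(-116 + 21) = (-4 + 4*(-3 + 3 + 36))*(-116 + 21) = (-4 + 4*36)*(-95) = (-4 + 144)*(-95) = 140*(-95) = -13300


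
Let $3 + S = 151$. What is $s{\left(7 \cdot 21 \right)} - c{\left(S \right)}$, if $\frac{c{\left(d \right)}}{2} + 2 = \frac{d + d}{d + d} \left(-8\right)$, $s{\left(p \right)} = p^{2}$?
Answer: $21629$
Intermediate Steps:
$S = 148$ ($S = -3 + 151 = 148$)
$c{\left(d \right)} = -20$ ($c{\left(d \right)} = -4 + 2 \frac{d + d}{d + d} \left(-8\right) = -4 + 2 \frac{2 d}{2 d} \left(-8\right) = -4 + 2 \cdot 2 d \frac{1}{2 d} \left(-8\right) = -4 + 2 \cdot 1 \left(-8\right) = -4 + 2 \left(-8\right) = -4 - 16 = -20$)
$s{\left(7 \cdot 21 \right)} - c{\left(S \right)} = \left(7 \cdot 21\right)^{2} - -20 = 147^{2} + 20 = 21609 + 20 = 21629$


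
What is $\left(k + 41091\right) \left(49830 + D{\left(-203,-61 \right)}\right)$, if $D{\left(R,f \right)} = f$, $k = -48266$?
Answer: $-357092575$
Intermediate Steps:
$\left(k + 41091\right) \left(49830 + D{\left(-203,-61 \right)}\right) = \left(-48266 + 41091\right) \left(49830 - 61\right) = \left(-7175\right) 49769 = -357092575$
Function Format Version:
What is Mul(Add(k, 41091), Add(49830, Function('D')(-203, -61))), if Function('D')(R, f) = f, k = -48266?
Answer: -357092575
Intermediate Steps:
Mul(Add(k, 41091), Add(49830, Function('D')(-203, -61))) = Mul(Add(-48266, 41091), Add(49830, -61)) = Mul(-7175, 49769) = -357092575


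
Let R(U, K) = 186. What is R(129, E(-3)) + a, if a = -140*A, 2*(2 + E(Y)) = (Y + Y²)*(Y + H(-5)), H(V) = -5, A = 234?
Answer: -32574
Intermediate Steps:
E(Y) = -2 + (-5 + Y)*(Y + Y²)/2 (E(Y) = -2 + ((Y + Y²)*(Y - 5))/2 = -2 + ((Y + Y²)*(-5 + Y))/2 = -2 + ((-5 + Y)*(Y + Y²))/2 = -2 + (-5 + Y)*(Y + Y²)/2)
a = -32760 (a = -140*234 = -32760)
R(129, E(-3)) + a = 186 - 32760 = -32574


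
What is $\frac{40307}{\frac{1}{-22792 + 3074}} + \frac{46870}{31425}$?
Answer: $- \frac{4995150973036}{6285} \approx -7.9477 \cdot 10^{8}$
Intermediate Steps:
$\frac{40307}{\frac{1}{-22792 + 3074}} + \frac{46870}{31425} = \frac{40307}{\frac{1}{-19718}} + 46870 \cdot \frac{1}{31425} = \frac{40307}{- \frac{1}{19718}} + \frac{9374}{6285} = 40307 \left(-19718\right) + \frac{9374}{6285} = -794773426 + \frac{9374}{6285} = - \frac{4995150973036}{6285}$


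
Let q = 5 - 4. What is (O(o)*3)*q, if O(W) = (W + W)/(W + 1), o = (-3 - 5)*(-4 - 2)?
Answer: 288/49 ≈ 5.8775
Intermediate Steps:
o = 48 (o = -8*(-6) = 48)
q = 1
O(W) = 2*W/(1 + W) (O(W) = (2*W)/(1 + W) = 2*W/(1 + W))
(O(o)*3)*q = ((2*48/(1 + 48))*3)*1 = ((2*48/49)*3)*1 = ((2*48*(1/49))*3)*1 = ((96/49)*3)*1 = (288/49)*1 = 288/49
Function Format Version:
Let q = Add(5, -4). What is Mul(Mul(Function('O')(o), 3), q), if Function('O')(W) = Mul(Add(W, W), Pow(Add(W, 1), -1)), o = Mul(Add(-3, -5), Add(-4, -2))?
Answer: Rational(288, 49) ≈ 5.8775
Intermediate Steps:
o = 48 (o = Mul(-8, -6) = 48)
q = 1
Function('O')(W) = Mul(2, W, Pow(Add(1, W), -1)) (Function('O')(W) = Mul(Mul(2, W), Pow(Add(1, W), -1)) = Mul(2, W, Pow(Add(1, W), -1)))
Mul(Mul(Function('O')(o), 3), q) = Mul(Mul(Mul(2, 48, Pow(Add(1, 48), -1)), 3), 1) = Mul(Mul(Mul(2, 48, Pow(49, -1)), 3), 1) = Mul(Mul(Mul(2, 48, Rational(1, 49)), 3), 1) = Mul(Mul(Rational(96, 49), 3), 1) = Mul(Rational(288, 49), 1) = Rational(288, 49)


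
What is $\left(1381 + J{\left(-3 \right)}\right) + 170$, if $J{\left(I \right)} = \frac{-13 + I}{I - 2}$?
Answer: $\frac{7771}{5} \approx 1554.2$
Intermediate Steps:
$J{\left(I \right)} = \frac{-13 + I}{-2 + I}$
$\left(1381 + J{\left(-3 \right)}\right) + 170 = \left(1381 + \frac{-13 - 3}{-2 - 3}\right) + 170 = \left(1381 + \frac{1}{-5} \left(-16\right)\right) + 170 = \left(1381 - - \frac{16}{5}\right) + 170 = \left(1381 + \frac{16}{5}\right) + 170 = \frac{6921}{5} + 170 = \frac{7771}{5}$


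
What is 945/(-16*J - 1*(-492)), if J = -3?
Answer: 7/4 ≈ 1.7500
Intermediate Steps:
945/(-16*J - 1*(-492)) = 945/(-16*(-3) - 1*(-492)) = 945/(48 + 492) = 945/540 = 945*(1/540) = 7/4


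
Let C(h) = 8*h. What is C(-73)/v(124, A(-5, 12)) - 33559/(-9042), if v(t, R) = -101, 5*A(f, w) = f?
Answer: 8669987/913242 ≈ 9.4936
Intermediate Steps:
A(f, w) = f/5
C(-73)/v(124, A(-5, 12)) - 33559/(-9042) = (8*(-73))/(-101) - 33559/(-9042) = -584*(-1/101) - 33559*(-1/9042) = 584/101 + 33559/9042 = 8669987/913242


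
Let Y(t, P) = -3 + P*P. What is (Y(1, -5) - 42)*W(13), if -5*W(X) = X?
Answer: 52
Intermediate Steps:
Y(t, P) = -3 + P²
W(X) = -X/5
(Y(1, -5) - 42)*W(13) = ((-3 + (-5)²) - 42)*(-⅕*13) = ((-3 + 25) - 42)*(-13/5) = (22 - 42)*(-13/5) = -20*(-13/5) = 52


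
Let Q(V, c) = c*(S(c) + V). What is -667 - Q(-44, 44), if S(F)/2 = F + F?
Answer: -6475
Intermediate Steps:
S(F) = 4*F (S(F) = 2*(F + F) = 2*(2*F) = 4*F)
Q(V, c) = c*(V + 4*c) (Q(V, c) = c*(4*c + V) = c*(V + 4*c))
-667 - Q(-44, 44) = -667 - 44*(-44 + 4*44) = -667 - 44*(-44 + 176) = -667 - 44*132 = -667 - 1*5808 = -667 - 5808 = -6475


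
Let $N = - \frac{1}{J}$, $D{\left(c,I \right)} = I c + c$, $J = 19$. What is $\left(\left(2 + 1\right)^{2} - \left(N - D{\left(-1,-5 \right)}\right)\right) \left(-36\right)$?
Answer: $- \frac{8928}{19} \approx -469.89$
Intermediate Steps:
$D{\left(c,I \right)} = c + I c$
$N = - \frac{1}{19} \approx -0.052632$
$\left(\left(2 + 1\right)^{2} - \left(N - D{\left(-1,-5 \right)}\right)\right) \left(-36\right) = \left(\left(2 + 1\right)^{2} - - \frac{77}{19}\right) \left(-36\right) = \left(3^{2} + \left(\left(-1\right) \left(-4\right) + \frac{1}{19}\right)\right) \left(-36\right) = \left(9 + \left(4 + \frac{1}{19}\right)\right) \left(-36\right) = \left(9 + \frac{77}{19}\right) \left(-36\right) = \frac{248}{19} \left(-36\right) = - \frac{8928}{19}$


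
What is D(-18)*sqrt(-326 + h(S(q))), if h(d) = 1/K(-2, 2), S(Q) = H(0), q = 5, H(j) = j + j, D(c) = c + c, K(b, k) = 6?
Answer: -6*I*sqrt(11730) ≈ -649.83*I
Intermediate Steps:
D(c) = 2*c
H(j) = 2*j
S(Q) = 0 (S(Q) = 2*0 = 0)
h(d) = 1/6
D(-18)*sqrt(-326 + h(S(q))) = (2*(-18))*sqrt(-326 + 1/6) = -6*I*sqrt(11730)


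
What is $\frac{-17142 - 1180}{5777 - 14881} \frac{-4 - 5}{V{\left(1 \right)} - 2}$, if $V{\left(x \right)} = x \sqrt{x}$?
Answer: $\frac{82449}{4552} \approx 18.113$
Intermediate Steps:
$V{\left(x \right)} = x^{\frac{3}{2}}$
$\frac{-17142 - 1180}{5777 - 14881} \frac{-4 - 5}{V{\left(1 \right)} - 2} = \frac{-17142 - 1180}{5777 - 14881} \frac{-4 - 5}{1^{\frac{3}{2}} - 2} = - \frac{18322}{-9104} \left(- \frac{9}{1 - 2}\right) = \left(-18322\right) \left(- \frac{1}{9104}\right) \left(- \frac{9}{-1}\right) = \frac{9161 \left(\left(-9\right) \left(-1\right)\right)}{4552} = \frac{9161}{4552} \cdot 9 = \frac{82449}{4552}$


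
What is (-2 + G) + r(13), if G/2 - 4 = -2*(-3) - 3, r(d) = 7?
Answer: 19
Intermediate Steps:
G = 14 (G = 8 + 2*(-2*(-3) - 3) = 8 + 2*(6 - 3) = 8 + 2*3 = 8 + 6 = 14)
(-2 + G) + r(13) = (-2 + 14) + 7 = 12 + 7 = 19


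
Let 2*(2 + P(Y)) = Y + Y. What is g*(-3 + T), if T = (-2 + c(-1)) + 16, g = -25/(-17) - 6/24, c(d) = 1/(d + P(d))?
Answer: 3569/272 ≈ 13.121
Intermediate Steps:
P(Y) = -2 + Y (P(Y) = -2 + (Y + Y)/2 = -2 + (2*Y)/2 = -2 + Y)
c(d) = 1/(-2 + 2*d) (c(d) = 1/(d + (-2 + d)) = 1/(-2 + 2*d))
g = 83/68 (g = -25*(-1/17) - 6*1/24 = 25/17 - ¼ = 83/68 ≈ 1.2206)
T = 55/4 (T = (-2 + 1/(2*(-1 - 1))) + 16 = (-2 + (½)/(-2)) + 16 = (-2 + (½)*(-½)) + 16 = (-2 - ¼) + 16 = -9/4 + 16 = 55/4 ≈ 13.750)
g*(-3 + T) = 83*(-3 + 55/4)/68 = (83/68)*(43/4) = 3569/272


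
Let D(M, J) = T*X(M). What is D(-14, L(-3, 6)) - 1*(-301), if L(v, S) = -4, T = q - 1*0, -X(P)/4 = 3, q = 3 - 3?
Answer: 301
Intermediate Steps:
q = 0
X(P) = -12 (X(P) = -4*3 = -12)
T = 0 (T = 0 - 1*0 = 0 + 0 = 0)
D(M, J) = 0 (D(M, J) = 0*(-12) = 0)
D(-14, L(-3, 6)) - 1*(-301) = 0 - 1*(-301) = 0 + 301 = 301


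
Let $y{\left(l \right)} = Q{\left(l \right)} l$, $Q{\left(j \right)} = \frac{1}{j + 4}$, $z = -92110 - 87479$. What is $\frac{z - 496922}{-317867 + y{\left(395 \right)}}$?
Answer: $\frac{269927889}{126828538} \approx 2.1283$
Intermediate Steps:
$z = -179589$ ($z = -92110 - 87479 = -179589$)
$Q{\left(j \right)} = \frac{1}{4 + j}$
$y{\left(l \right)} = \frac{l}{4 + l}$
$\frac{z - 496922}{-317867 + y{\left(395 \right)}} = \frac{-179589 - 496922}{-317867 + \frac{395}{4 + 395}} = - \frac{676511}{-317867 + \frac{395}{399}} = - \frac{676511}{- \frac{126828538}{399}} = \left(-676511\right) \left(- \frac{399}{126828538}\right) = \frac{269927889}{126828538}$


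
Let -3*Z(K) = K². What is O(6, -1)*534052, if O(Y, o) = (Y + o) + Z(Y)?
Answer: -3738364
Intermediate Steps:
Z(K) = -K²/3
O(Y, o) = Y + o - Y²/3 (O(Y, o) = (Y + o) - Y²/3 = Y + o - Y²/3)
O(6, -1)*534052 = (6 - 1 - ⅓*6²)*534052 = (6 - 1 - ⅓*36)*534052 = (6 - 1 - 12)*534052 = -7*534052 = -3738364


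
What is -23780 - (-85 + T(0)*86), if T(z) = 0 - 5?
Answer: -23265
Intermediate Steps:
T(z) = -5
-23780 - (-85 + T(0)*86) = -23780 - (-85 - 5*86) = -23780 - (-85 - 430) = -23780 - 1*(-515) = -23780 + 515 = -23265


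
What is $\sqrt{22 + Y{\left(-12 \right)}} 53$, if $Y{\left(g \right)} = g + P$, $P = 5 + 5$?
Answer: $106 \sqrt{5} \approx 237.02$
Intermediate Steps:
$P = 10$
$Y{\left(g \right)} = 10 + g$ ($Y{\left(g \right)} = g + 10 = 10 + g$)
$\sqrt{22 + Y{\left(-12 \right)}} 53 = \sqrt{22 + \left(10 - 12\right)} 53 = \sqrt{22 - 2} \cdot 53 = \sqrt{20} \cdot 53 = 2 \sqrt{5} \cdot 53 = 106 \sqrt{5}$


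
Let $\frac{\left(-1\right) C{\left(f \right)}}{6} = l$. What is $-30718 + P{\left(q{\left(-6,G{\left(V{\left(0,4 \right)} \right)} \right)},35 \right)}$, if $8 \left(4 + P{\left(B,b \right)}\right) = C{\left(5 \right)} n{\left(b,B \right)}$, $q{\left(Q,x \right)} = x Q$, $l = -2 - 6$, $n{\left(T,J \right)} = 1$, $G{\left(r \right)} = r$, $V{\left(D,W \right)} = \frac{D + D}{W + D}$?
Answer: $-30716$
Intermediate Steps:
$V{\left(D,W \right)} = \frac{2 D}{D + W}$
$l = -8$ ($l = -2 - 6 = -8$)
$q{\left(Q,x \right)} = Q x$
$C{\left(f \right)} = 48$ ($C{\left(f \right)} = \left(-6\right) \left(-8\right) = 48$)
$P{\left(B,b \right)} = 2$ ($P{\left(B,b \right)} = -4 + \frac{48 \cdot 1}{8} = -4 + \frac{1}{8} \cdot 48 = -4 + 6 = 2$)
$-30718 + P{\left(q{\left(-6,G{\left(V{\left(0,4 \right)} \right)} \right)},35 \right)} = -30718 + 2 = -30716$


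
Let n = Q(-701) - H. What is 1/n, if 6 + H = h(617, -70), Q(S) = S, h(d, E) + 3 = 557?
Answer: -1/1249 ≈ -0.00080064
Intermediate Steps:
h(d, E) = 554 (h(d, E) = -3 + 557 = 554)
H = 548 (H = -6 + 554 = 548)
n = -1249 (n = -701 - 1*548 = -701 - 548 = -1249)
1/n = 1/(-1249) = -1/1249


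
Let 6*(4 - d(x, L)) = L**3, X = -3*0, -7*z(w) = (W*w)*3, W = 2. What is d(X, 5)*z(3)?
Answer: 303/7 ≈ 43.286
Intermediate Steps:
z(w) = -6*w/7 (z(w) = -2*w*3/7 = -6*w/7)
X = 0
d(x, L) = 4 - L**3/6
d(X, 5)*z(3) = (4 - 1/6*5**3)*(-6/7*3) = (4 - 1/6*125)*(-18/7) = (4 - 125/6)*(-18/7) = -101/6*(-18/7) = 303/7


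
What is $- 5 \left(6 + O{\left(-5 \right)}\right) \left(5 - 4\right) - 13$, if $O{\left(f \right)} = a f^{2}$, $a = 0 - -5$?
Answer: $-668$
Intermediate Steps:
$a = 5$ ($a = 0 + 5 = 5$)
$O{\left(f \right)} = 5 f^{2}$
$- 5 \left(6 + O{\left(-5 \right)}\right) \left(5 - 4\right) - 13 = - 5 \left(6 + 5 \left(-5\right)^{2}\right) \left(5 - 4\right) - 13 = - 5 \left(6 + 5 \cdot 25\right) 1 - 13 = - 5 \left(6 + 125\right) 1 - 13 = - 5 \cdot 131 \cdot 1 - 13 = \left(-5\right) 131 - 13 = -655 - 13 = -668$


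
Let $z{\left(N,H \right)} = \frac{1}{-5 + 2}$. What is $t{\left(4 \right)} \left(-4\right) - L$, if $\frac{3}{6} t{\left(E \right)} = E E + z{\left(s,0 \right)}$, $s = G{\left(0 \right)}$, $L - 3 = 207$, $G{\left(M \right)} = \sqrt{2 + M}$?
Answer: $- \frac{1006}{3} \approx -335.33$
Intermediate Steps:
$L = 210$ ($L = 3 + 207 = 210$)
$s = \sqrt{2}$ ($s = \sqrt{2 + 0} = \sqrt{2} \approx 1.4142$)
$z{\left(N,H \right)} = - \frac{1}{3}$ ($z{\left(N,H \right)} = \frac{1}{-3} = - \frac{1}{3}$)
$t{\left(E \right)} = - \frac{2}{3} + 2 E^{2}$ ($t{\left(E \right)} = 2 \left(E E - \frac{1}{3}\right) = 2 \left(E^{2} - \frac{1}{3}\right) = 2 \left(- \frac{1}{3} + E^{2}\right) = - \frac{2}{3} + 2 E^{2}$)
$t{\left(4 \right)} \left(-4\right) - L = \left(- \frac{2}{3} + 2 \cdot 4^{2}\right) \left(-4\right) - 210 = \left(- \frac{2}{3} + 2 \cdot 16\right) \left(-4\right) - 210 = \left(- \frac{2}{3} + 32\right) \left(-4\right) - 210 = \frac{94}{3} \left(-4\right) - 210 = - \frac{376}{3} - 210 = - \frac{1006}{3}$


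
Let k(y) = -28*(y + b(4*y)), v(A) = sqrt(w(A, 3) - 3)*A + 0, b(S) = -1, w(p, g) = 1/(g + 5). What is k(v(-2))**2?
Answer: -8232 + 784*I*sqrt(46) ≈ -8232.0 + 5317.3*I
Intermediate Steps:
w(p, g) = 1/(5 + g)
v(A) = I*A*sqrt(46)/4 (v(A) = sqrt(1/(5 + 3) - 3)*A + 0 = sqrt(1/8 - 3)*A + 0 = sqrt(-23/8)*A + 0 = (I*sqrt(46)/4)*A + 0 = I*A*sqrt(46)/4 + 0 = I*A*sqrt(46)/4)
k(y) = 28 - 28*y (k(y) = -28*(y - 1) = -28*(-1 + y) = 28 - 28*y)
k(v(-2))**2 = (28 - 7*I*(-2)*sqrt(46))**2 = (28 - (-14)*I*sqrt(46))**2 = (28 + 14*I*sqrt(46))**2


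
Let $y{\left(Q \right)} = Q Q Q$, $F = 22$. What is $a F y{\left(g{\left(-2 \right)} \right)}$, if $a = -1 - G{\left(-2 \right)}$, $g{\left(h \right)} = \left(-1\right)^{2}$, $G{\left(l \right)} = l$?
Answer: $22$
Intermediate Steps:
$g{\left(h \right)} = 1$
$a = 1$ ($a = -1 - -2 = -1 + 2 = 1$)
$y{\left(Q \right)} = Q^{3}$ ($y{\left(Q \right)} = Q^{2} Q = Q^{3}$)
$a F y{\left(g{\left(-2 \right)} \right)} = 1 \cdot 22 \cdot 1^{3} = 22 \cdot 1 = 22$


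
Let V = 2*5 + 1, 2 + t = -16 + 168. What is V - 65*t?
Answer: -9739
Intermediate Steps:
t = 150 (t = -2 + (-16 + 168) = -2 + 152 = 150)
V = 11 (V = 10 + 1 = 11)
V - 65*t = 11 - 65*150 = 11 - 9750 = -9739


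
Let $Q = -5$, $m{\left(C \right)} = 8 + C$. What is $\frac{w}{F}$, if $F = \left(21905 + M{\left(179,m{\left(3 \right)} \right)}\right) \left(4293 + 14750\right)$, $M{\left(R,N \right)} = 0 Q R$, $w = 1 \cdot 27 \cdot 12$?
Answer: $\frac{324}{417136915} \approx 7.7672 \cdot 10^{-7}$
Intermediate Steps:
$w = 324$ ($w = 27 \cdot 12 = 324$)
$M{\left(R,N \right)} = 0$ ($M{\left(R,N \right)} = 0 \left(-5\right) R = 0 R = 0$)
$F = 417136915$ ($F = \left(21905 + 0\right) \left(4293 + 14750\right) = 21905 \cdot 19043 = 417136915$)
$\frac{w}{F} = \frac{324}{417136915}$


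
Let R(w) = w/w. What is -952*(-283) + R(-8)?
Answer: 269417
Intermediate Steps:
R(w) = 1
-952*(-283) + R(-8) = -952*(-283) + 1 = 269416 + 1 = 269417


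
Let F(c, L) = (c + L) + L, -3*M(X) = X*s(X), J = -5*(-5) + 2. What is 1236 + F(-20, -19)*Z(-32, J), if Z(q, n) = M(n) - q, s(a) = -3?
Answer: -2186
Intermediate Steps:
J = 27 (J = 25 + 2 = 27)
M(X) = X (M(X) = -X*(-3)/3 = -(-1)*X = X)
F(c, L) = c + 2*L (F(c, L) = (L + c) + L = c + 2*L)
Z(q, n) = n - q
1236 + F(-20, -19)*Z(-32, J) = 1236 + (-20 + 2*(-19))*(27 - 1*(-32)) = 1236 + (-20 - 38)*(27 + 32) = 1236 - 58*59 = 1236 - 3422 = -2186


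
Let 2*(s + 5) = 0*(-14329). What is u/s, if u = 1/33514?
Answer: -1/167570 ≈ -5.9677e-6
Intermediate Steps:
u = 1/33514 ≈ 2.9838e-5
s = -5 (s = -5 + (0*(-14329))/2 = -5 + (1/2)*0 = -5 + 0 = -5)
u/s = (1/33514)/(-5) = (1/33514)*(-1/5) = -1/167570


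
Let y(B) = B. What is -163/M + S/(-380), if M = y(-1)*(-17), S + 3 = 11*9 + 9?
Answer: -12745/1292 ≈ -9.8645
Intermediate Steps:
S = 105 (S = -3 + (11*9 + 9) = -3 + (99 + 9) = -3 + 108 = 105)
M = 17 (M = -1*(-17) = 17)
-163/M + S/(-380) = -163/17 + 105/(-380) = -163*1/17 + 105*(-1/380) = -163/17 - 21/76 = -12745/1292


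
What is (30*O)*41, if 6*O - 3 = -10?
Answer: -1435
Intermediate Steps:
O = -7/6 (O = ½ + (⅙)*(-10) = ½ - 5/3 = -7/6 ≈ -1.1667)
(30*O)*41 = (30*(-7/6))*41 = -35*41 = -1435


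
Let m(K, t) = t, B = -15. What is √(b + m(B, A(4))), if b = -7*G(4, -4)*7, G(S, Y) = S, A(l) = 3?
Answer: I*√193 ≈ 13.892*I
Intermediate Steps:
b = -196 (b = -7*4*7 = -28*7 = -196)
√(b + m(B, A(4))) = √(-196 + 3) = √(-193) = I*√193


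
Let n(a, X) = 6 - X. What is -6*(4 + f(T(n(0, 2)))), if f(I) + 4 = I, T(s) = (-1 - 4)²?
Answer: -150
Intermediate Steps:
T(s) = 25 (T(s) = (-5)² = 25)
f(I) = -4 + I
-6*(4 + f(T(n(0, 2)))) = -6*(4 + (-4 + 25)) = -6*(4 + 21) = -6*25 = -150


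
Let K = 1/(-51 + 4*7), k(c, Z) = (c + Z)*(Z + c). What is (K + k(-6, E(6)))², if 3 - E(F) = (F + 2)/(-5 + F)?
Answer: 7739524/529 ≈ 14630.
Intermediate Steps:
E(F) = 3 - (2 + F)/(-5 + F) (E(F) = 3 - (F + 2)/(-5 + F) = 3 - (2 + F)/(-5 + F))
k(c, Z) = (Z + c)² (k(c, Z) = (Z + c)*(Z + c) = (Z + c)²)
K = -1/23 (K = 1/(-51 + 28) = 1/(-23) = -1/23 ≈ -0.043478)
(K + k(-6, E(6)))² = (-1/23 + ((-17 + 2*6)/(-5 + 6) - 6)²)² = (-1/23 + ((-17 + 12)/1 - 6)²)² = (-1/23 + (1*(-5) - 6)²)² = (-1/23 + (-5 - 6)²)² = (-1/23 + (-11)²)² = (-1/23 + 121)² = (2782/23)² = 7739524/529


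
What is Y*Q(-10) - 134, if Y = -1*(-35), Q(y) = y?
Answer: -484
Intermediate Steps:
Y = 35
Y*Q(-10) - 134 = 35*(-10) - 134 = -350 - 134 = -484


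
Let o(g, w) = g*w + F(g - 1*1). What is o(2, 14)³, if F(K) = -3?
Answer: 15625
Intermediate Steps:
o(g, w) = -3 + g*w (o(g, w) = g*w - 3 = -3 + g*w)
o(2, 14)³ = (-3 + 2*14)³ = (-3 + 28)³ = 25³ = 15625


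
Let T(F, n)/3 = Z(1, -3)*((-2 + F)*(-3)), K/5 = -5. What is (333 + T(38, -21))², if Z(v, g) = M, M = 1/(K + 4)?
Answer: 5948721/49 ≈ 1.2140e+5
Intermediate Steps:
K = -25 (K = 5*(-5) = -25)
M = -1/21 (M = 1/(-25 + 4) = 1/(-21) = -1/21 ≈ -0.047619)
Z(v, g) = -1/21
T(F, n) = -6/7 + 3*F/7 (T(F, n) = 3*(-(-2 + F)*(-3)/21) = 3*(-(6 - 3*F)/21) = 3*(-2/7 + F/7) = -6/7 + 3*F/7)
(333 + T(38, -21))² = (333 + (-6/7 + (3/7)*38))² = (333 + (-6/7 + 114/7))² = (333 + 108/7)² = (2439/7)² = 5948721/49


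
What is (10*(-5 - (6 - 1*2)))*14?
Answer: -1260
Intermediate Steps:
(10*(-5 - (6 - 1*2)))*14 = (10*(-5 - (6 - 2)))*14 = (10*(-5 - 1*4))*14 = (10*(-5 - 4))*14 = (10*(-9))*14 = -90*14 = -1260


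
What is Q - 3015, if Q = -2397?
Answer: -5412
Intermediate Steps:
Q - 3015 = -2397 - 3015 = -5412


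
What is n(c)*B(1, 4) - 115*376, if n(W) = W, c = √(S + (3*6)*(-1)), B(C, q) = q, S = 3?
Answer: -43240 + 4*I*√15 ≈ -43240.0 + 15.492*I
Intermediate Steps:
c = I*√15 (c = √(3 + (3*6)*(-1)) = √(3 + 18*(-1)) = √(3 - 18) = √(-15) = I*√15 ≈ 3.873*I)
n(c)*B(1, 4) - 115*376 = (I*√15)*4 - 115*376 = 4*I*√15 - 43240 = -43240 + 4*I*√15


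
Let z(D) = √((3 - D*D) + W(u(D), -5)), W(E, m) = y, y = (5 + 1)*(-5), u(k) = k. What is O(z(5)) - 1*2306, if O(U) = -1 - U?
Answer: -2307 - 2*I*√13 ≈ -2307.0 - 7.2111*I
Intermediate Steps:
y = -30 (y = 6*(-5) = -30)
W(E, m) = -30
z(D) = √(-27 - D²) (z(D) = √((3 - D*D) - 30) = √((3 - D²) - 30) = √(-27 - D²))
O(z(5)) - 1*2306 = (-1 - √(-27 - 1*5²)) - 1*2306 = (-1 - √(-27 - 1*25)) - 2306 = (-1 - √(-27 - 25)) - 2306 = (-1 - √(-52)) - 2306 = (-1 - 2*I*√13) - 2306 = -2307 - 2*I*√13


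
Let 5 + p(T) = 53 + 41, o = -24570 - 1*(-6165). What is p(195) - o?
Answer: 18494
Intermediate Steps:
o = -18405 (o = -24570 + 6165 = -18405)
p(T) = 89 (p(T) = -5 + (53 + 41) = -5 + 94 = 89)
p(195) - o = 89 - 1*(-18405) = 89 + 18405 = 18494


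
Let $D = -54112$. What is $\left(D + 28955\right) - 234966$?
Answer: $-260123$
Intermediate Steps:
$\left(D + 28955\right) - 234966 = \left(-54112 + 28955\right) - 234966 = -25157 - 234966 = -260123$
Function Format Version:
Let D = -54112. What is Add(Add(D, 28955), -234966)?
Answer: -260123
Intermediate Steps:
Add(Add(D, 28955), -234966) = Add(Add(-54112, 28955), -234966) = Add(-25157, -234966) = -260123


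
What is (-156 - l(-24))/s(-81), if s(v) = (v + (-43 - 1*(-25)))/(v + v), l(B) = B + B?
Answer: -1944/11 ≈ -176.73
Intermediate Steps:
l(B) = 2*B
s(v) = (-18 + v)/(2*v) (s(v) = (v + (-43 + 25))/((2*v)) = (v - 18)*(1/(2*v)) = (-18 + v)*(1/(2*v)) = (-18 + v)/(2*v))
(-156 - l(-24))/s(-81) = (-156 - 2*(-24))/(((½)*(-18 - 81)/(-81))) = (-156 - 1*(-48))/(((½)*(-1/81)*(-99))) = (-156 + 48)/(11/18) = -108*18/11 = -1944/11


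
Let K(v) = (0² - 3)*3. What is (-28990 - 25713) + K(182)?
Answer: -54712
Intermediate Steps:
K(v) = -9 (K(v) = (0 - 3)*3 = -3*3 = -9)
(-28990 - 25713) + K(182) = (-28990 - 25713) - 9 = -54703 - 9 = -54712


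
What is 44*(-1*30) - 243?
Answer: -1563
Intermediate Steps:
44*(-1*30) - 243 = 44*(-30) - 243 = -1320 - 243 = -1563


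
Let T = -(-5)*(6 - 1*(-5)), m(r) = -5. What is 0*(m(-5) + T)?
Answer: 0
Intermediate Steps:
T = 55 (T = -(-5)*(6 + 5) = -(-5)*11 = -1*(-55) = 55)
0*(m(-5) + T) = 0*(-5 + 55) = 0*50 = 0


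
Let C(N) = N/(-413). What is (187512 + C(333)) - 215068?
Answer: -11380961/413 ≈ -27557.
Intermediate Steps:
C(N) = -N/413 (C(N) = N*(-1/413) = -N/413)
(187512 + C(333)) - 215068 = (187512 - 1/413*333) - 215068 = (187512 - 333/413) - 215068 = 77442123/413 - 215068 = -11380961/413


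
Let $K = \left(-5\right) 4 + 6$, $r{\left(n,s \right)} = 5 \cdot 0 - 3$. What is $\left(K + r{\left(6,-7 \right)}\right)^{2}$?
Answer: $289$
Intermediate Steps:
$r{\left(n,s \right)} = -3$ ($r{\left(n,s \right)} = 0 - 3 = -3$)
$K = -14$ ($K = -20 + 6 = -14$)
$\left(K + r{\left(6,-7 \right)}\right)^{2} = \left(-14 - 3\right)^{2} = \left(-17\right)^{2} = 289$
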